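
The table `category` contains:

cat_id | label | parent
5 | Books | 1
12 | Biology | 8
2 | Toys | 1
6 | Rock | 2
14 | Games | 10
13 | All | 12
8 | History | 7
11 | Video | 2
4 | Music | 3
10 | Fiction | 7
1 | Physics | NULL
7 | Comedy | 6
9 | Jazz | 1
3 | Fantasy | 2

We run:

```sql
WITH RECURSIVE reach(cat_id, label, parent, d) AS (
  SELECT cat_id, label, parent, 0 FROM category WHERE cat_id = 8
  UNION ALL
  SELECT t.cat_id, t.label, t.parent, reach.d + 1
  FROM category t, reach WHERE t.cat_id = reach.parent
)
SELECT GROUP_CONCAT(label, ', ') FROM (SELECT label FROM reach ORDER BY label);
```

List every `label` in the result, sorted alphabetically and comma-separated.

Base: cat_id=8 (History), parent=7, d 0.
Iteration 1: join on cat_id=7 -> Comedy (id 7, parent=6, d 1).
Iteration 2: join on cat_id=6 -> Rock (id 6, parent=2, d 2).
Iteration 3: join on cat_id=2 -> Toys (id 2, parent=1, d 3).
Iteration 4: join on cat_id=1 -> Physics (id 1, parent=NULL, d 4).
Iteration 5: parent is NULL; no match; recursion stops.

Comedy, History, Physics, Rock, Toys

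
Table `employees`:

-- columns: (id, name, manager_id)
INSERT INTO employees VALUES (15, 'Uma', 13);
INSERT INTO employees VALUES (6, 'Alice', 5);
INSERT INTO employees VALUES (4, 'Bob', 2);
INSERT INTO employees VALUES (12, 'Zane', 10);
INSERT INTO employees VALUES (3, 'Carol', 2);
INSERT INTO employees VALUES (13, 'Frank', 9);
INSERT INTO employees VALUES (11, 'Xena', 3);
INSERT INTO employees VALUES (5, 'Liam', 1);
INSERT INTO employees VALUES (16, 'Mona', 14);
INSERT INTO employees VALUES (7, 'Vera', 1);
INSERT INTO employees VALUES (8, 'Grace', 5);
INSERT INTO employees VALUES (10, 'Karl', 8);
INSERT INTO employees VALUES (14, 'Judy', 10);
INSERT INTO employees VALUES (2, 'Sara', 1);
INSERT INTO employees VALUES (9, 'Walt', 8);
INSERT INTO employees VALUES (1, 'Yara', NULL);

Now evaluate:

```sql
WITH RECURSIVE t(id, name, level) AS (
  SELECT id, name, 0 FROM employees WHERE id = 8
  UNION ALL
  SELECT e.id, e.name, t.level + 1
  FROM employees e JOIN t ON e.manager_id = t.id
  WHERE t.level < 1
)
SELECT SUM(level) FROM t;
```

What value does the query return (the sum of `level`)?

2

Base: id=8 (Grace) at level 0.
Iteration 1: rows with manager_id in {8} -> Walt (id 9, level 1), Karl (id 10, level 1).
Iteration 2: level < 1 fails for all current rows; recursion stops.
SUM(level) = 0 + 1 + 1 = 2.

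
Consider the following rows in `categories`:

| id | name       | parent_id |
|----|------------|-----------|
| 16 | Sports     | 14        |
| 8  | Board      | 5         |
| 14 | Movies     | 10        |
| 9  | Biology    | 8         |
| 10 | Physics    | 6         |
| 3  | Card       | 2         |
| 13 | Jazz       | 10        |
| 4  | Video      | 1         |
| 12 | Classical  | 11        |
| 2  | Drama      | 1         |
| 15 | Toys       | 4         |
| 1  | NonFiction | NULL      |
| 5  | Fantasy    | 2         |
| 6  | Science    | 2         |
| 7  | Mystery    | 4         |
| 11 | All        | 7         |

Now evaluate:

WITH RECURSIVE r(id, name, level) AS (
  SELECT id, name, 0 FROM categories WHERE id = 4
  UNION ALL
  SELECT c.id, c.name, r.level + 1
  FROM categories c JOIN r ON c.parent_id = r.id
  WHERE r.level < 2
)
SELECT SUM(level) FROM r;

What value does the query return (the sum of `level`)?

Base: id=4 (Video) at level 0.
Iteration 1: rows with parent_id in {4} -> Mystery (id 7, level 1), Toys (id 15, level 1).
Iteration 2: rows with parent_id in {7,15} -> All (id 11, level 2).
Iteration 3: level < 2 fails for all current rows; recursion stops.
SUM(level) = 0 + 1 + 1 + 2 = 4.

4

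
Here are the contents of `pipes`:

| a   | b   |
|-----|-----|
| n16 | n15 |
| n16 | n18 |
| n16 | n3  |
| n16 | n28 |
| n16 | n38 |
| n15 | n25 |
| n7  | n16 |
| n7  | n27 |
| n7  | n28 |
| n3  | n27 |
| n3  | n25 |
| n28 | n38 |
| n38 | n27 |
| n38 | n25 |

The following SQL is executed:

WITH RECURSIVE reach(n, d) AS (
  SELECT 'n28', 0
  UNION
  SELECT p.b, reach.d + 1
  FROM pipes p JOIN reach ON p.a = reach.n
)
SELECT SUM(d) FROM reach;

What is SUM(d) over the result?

5

Base: (n28, d=0).
Iteration 1: edges from {n28} -> (n38, d=1).
Iteration 2: edges from {n38} -> (n25, d=2), (n27, d=2).
Iteration 3: no outgoing edges from {n25,n27}; recursion stops.
SUM(d) = 0 + 1 + 2 + 2 = 5.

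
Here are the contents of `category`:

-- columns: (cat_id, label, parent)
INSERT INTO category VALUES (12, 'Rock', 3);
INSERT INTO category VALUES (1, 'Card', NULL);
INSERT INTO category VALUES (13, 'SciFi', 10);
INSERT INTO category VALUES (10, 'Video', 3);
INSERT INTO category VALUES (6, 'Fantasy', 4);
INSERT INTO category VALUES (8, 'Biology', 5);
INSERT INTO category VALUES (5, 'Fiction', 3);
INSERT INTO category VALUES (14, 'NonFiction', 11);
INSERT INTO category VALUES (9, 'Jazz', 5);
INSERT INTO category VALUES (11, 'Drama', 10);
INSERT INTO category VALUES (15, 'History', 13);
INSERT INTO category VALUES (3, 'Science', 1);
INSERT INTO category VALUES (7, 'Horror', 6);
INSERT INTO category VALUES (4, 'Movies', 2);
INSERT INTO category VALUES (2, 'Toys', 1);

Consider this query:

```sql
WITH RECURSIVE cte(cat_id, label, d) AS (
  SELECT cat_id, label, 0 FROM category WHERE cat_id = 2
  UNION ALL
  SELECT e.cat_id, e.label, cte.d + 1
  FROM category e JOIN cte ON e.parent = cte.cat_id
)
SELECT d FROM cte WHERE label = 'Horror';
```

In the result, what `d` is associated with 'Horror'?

Base: cat_id=2 (Toys) at d 0.
Iteration 1: rows with parent in {2} -> Movies (id 4, d 1).
Iteration 2: rows with parent in {4} -> Fantasy (id 6, d 2).
Iteration 3: rows with parent in {6} -> Horror (id 7, d 3).
Iteration 4: no rows with parent in {7}; recursion stops.

3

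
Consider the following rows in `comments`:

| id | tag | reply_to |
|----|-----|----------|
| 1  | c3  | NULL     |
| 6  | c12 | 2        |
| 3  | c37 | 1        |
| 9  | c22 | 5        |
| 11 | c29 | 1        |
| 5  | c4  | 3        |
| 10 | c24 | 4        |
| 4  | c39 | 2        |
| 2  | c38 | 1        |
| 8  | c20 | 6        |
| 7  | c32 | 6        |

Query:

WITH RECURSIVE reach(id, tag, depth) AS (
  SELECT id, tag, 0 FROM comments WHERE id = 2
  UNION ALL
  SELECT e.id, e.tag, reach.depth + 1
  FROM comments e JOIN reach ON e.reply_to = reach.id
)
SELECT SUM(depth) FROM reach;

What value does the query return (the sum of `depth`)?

Base: id=2 (c38) at depth 0.
Iteration 1: rows with reply_to in {2} -> c39 (id 4, depth 1), c12 (id 6, depth 1).
Iteration 2: rows with reply_to in {4,6} -> c32 (id 7, depth 2), c20 (id 8, depth 2), c24 (id 10, depth 2).
Iteration 3: no rows with reply_to in {7,8,10}; recursion stops.
SUM(depth) = 0 + 1 + 1 + 2 + 2 + 2 = 8.

8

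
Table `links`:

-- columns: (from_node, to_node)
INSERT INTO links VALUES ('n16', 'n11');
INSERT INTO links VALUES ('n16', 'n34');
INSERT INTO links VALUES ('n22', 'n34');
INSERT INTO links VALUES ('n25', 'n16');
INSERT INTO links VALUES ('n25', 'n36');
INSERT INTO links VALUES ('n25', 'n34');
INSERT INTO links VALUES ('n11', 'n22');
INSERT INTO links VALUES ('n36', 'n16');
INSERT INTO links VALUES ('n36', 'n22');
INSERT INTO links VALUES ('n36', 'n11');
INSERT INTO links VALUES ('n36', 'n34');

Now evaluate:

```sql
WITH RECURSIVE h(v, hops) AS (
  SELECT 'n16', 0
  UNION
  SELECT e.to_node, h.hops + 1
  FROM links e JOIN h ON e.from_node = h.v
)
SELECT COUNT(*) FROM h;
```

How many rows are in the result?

Base: (n16, hops=0).
Iteration 1: edges from {n16} -> (n11, hops=1), (n34, hops=1).
Iteration 2: edges from {n11,n34} -> (n22, hops=2).
Iteration 3: edges from {n22} -> (n34, hops=3).
Iteration 4: no outgoing edges from {n34}; recursion stops.
Total rows emitted: 5.

5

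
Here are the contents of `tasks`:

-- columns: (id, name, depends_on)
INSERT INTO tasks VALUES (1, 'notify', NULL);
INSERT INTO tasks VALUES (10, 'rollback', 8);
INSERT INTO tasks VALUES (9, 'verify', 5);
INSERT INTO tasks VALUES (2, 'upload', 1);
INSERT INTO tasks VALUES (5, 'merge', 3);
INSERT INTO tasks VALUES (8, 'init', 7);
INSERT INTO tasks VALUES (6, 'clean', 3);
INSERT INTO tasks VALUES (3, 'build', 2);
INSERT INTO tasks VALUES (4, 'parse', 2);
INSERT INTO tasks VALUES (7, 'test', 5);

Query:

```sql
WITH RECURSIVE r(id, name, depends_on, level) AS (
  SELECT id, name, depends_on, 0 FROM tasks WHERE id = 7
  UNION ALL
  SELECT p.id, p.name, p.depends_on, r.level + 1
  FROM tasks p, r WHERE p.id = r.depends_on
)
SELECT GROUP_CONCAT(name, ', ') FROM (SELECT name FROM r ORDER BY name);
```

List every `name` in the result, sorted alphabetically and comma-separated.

Base: id=7 (test), depends_on=5, level 0.
Iteration 1: join on id=5 -> merge (id 5, depends_on=3, level 1).
Iteration 2: join on id=3 -> build (id 3, depends_on=2, level 2).
Iteration 3: join on id=2 -> upload (id 2, depends_on=1, level 3).
Iteration 4: join on id=1 -> notify (id 1, depends_on=NULL, level 4).
Iteration 5: depends_on is NULL; no match; recursion stops.

build, merge, notify, test, upload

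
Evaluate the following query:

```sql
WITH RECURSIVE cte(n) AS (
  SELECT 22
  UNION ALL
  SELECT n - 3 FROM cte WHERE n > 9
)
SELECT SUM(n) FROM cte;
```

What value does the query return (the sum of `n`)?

Base: n=22.
Iteration 1: 22 > 9 holds -> n = 22 - 3 = 19.
Iteration 2: 19 > 9 holds -> n = 19 - 3 = 16.
Iteration 3: 16 > 9 holds -> n = 16 - 3 = 13.
Iteration 4: 13 > 9 holds -> n = 13 - 3 = 10.
Iteration 5: 10 > 9 holds -> n = 10 - 3 = 7.
Iteration 6: 7 > 9 fails; recursion stops.
SUM(n) = 22 + 19 + 16 + 13 + 10 + 7 = 87.

87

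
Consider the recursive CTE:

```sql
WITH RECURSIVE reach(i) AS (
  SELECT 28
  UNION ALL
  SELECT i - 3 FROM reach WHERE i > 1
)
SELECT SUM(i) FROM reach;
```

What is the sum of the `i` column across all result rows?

Base: i=28.
Iteration 1: 28 > 1 holds -> i = 28 - 3 = 25.
Iteration 2: 25 > 1 holds -> i = 25 - 3 = 22.
Iteration 3: 22 > 1 holds -> i = 22 - 3 = 19.
Iteration 4: 19 > 1 holds -> i = 19 - 3 = 16.
Iteration 5: 16 > 1 holds -> i = 16 - 3 = 13.
Iteration 6: 13 > 1 holds -> i = 13 - 3 = 10.
Iteration 7: 10 > 1 holds -> i = 10 - 3 = 7.
Iteration 8: 7 > 1 holds -> i = 7 - 3 = 4.
Iteration 9: 4 > 1 holds -> i = 4 - 3 = 1.
Iteration 10: 1 > 1 fails; recursion stops.
SUM(i) = 28 + 25 + 22 + 19 + 16 + 13 + 10 + 7 + 4 + 1 = 145.

145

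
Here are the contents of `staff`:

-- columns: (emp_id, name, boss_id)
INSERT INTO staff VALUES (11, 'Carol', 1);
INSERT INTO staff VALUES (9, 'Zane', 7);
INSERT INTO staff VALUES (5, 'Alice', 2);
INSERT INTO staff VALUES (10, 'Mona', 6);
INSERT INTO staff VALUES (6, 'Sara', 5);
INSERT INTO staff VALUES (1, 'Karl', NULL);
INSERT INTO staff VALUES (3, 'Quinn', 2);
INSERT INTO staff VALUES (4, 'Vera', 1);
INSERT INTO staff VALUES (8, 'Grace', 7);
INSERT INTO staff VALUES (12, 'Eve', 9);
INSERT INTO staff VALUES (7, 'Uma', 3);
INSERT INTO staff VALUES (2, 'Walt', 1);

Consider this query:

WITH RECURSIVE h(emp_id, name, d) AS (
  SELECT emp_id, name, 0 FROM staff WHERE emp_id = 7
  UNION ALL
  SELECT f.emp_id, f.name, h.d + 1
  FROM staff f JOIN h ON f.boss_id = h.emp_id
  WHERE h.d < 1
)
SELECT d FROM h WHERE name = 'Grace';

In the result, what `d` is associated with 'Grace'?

1

Base: emp_id=7 (Uma) at d 0.
Iteration 1: rows with boss_id in {7} -> Grace (id 8, d 1), Zane (id 9, d 1).
Iteration 2: d < 1 fails for all current rows; recursion stops.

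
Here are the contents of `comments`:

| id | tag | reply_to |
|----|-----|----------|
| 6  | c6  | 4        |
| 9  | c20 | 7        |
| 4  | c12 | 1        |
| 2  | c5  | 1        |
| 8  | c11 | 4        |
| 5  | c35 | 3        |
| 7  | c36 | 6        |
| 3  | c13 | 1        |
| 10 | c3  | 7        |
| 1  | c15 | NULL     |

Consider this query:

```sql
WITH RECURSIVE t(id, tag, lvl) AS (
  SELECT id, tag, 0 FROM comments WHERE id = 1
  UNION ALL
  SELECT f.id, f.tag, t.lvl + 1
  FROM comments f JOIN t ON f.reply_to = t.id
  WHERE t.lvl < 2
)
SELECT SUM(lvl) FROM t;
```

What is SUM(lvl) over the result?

Base: id=1 (c15) at lvl 0.
Iteration 1: rows with reply_to in {1} -> c5 (id 2, lvl 1), c13 (id 3, lvl 1), c12 (id 4, lvl 1).
Iteration 2: rows with reply_to in {2,3,4} -> c35 (id 5, lvl 2), c6 (id 6, lvl 2), c11 (id 8, lvl 2).
Iteration 3: lvl < 2 fails for all current rows; recursion stops.
SUM(lvl) = 0 + 1 + 1 + 1 + 2 + 2 + 2 = 9.

9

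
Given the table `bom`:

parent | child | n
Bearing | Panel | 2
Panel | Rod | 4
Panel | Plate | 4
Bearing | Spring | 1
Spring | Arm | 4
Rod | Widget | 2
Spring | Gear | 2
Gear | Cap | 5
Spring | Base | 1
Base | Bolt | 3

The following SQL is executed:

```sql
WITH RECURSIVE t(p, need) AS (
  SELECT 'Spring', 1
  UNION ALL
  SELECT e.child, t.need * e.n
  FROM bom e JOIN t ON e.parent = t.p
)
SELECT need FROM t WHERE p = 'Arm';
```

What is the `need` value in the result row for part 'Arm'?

Base: (Spring, need=1).
Iteration 1: components of {Spring} -> Arm = 1*4 = 4, Base = 1*1 = 1, Gear = 1*2 = 2.
Iteration 2: components of {Arm,Base,Gear} -> Bolt = 1*3 = 3, Cap = 2*5 = 10.
Iteration 3: no further components; recursion stops.

4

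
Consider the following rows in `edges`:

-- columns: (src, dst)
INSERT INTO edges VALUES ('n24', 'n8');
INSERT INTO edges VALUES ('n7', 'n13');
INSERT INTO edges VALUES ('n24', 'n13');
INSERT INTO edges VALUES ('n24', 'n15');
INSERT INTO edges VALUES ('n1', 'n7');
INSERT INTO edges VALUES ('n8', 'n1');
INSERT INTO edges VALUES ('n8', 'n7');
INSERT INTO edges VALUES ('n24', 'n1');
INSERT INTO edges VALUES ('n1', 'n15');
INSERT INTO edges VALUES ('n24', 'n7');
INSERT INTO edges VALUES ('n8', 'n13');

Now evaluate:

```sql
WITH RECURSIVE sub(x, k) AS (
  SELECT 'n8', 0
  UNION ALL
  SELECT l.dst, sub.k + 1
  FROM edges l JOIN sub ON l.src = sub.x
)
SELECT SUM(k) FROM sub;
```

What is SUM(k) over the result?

12

Base: (n8, k=0).
Iteration 1: edges from {n8} -> (n1, k=1), (n13, k=1), (n7, k=1).
Iteration 2: edges from {n1,n13,n7} -> (n13, k=2), (n15, k=2), (n7, k=2).
Iteration 3: edges from {n13,n15,n7} -> (n13, k=3).
Iteration 4: no outgoing edges from {n13}; recursion stops.
SUM(k) = 0 + 1 + 1 + 1 + 2 + 2 + 2 + 3 = 12.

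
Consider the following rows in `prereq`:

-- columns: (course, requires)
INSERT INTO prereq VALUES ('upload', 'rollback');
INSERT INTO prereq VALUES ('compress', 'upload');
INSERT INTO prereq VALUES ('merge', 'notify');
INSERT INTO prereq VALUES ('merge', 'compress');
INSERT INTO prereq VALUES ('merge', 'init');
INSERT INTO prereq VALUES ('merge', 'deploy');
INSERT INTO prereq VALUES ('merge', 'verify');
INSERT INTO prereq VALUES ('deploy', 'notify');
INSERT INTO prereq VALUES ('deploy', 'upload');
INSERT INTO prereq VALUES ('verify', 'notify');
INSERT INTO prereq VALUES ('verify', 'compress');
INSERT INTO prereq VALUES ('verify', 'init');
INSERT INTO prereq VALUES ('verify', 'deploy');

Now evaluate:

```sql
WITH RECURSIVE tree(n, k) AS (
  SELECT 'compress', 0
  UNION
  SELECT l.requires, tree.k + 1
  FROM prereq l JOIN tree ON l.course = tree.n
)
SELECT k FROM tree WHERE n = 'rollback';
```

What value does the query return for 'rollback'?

2

Base: (compress, k=0).
Iteration 1: edges from {compress} -> (upload, k=1).
Iteration 2: edges from {upload} -> (rollback, k=2).
Iteration 3: no outgoing edges from {rollback}; recursion stops.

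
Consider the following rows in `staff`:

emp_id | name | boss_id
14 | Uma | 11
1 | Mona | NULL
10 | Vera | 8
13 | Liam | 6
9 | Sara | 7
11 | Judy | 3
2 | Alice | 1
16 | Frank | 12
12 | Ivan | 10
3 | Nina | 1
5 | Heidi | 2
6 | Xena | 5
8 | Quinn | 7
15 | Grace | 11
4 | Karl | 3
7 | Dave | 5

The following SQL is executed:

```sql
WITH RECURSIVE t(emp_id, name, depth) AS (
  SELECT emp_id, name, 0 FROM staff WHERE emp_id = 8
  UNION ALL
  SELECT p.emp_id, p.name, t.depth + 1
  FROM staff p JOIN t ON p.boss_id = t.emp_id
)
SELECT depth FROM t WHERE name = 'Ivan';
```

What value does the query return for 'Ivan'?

Base: emp_id=8 (Quinn) at depth 0.
Iteration 1: rows with boss_id in {8} -> Vera (id 10, depth 1).
Iteration 2: rows with boss_id in {10} -> Ivan (id 12, depth 2).
Iteration 3: rows with boss_id in {12} -> Frank (id 16, depth 3).
Iteration 4: no rows with boss_id in {16}; recursion stops.

2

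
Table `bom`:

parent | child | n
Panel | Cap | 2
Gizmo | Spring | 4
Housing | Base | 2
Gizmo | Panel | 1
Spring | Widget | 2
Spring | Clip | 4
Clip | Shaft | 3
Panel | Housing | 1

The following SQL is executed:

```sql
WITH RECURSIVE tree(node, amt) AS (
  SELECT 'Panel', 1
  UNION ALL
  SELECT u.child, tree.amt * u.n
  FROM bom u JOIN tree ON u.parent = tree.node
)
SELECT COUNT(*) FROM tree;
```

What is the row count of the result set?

Base: (Panel, amt=1).
Iteration 1: components of {Panel} -> Cap = 1*2 = 2, Housing = 1*1 = 1.
Iteration 2: components of {Cap,Housing} -> Base = 1*2 = 2.
Iteration 3: no further components; recursion stops.
Total rows emitted: 4.

4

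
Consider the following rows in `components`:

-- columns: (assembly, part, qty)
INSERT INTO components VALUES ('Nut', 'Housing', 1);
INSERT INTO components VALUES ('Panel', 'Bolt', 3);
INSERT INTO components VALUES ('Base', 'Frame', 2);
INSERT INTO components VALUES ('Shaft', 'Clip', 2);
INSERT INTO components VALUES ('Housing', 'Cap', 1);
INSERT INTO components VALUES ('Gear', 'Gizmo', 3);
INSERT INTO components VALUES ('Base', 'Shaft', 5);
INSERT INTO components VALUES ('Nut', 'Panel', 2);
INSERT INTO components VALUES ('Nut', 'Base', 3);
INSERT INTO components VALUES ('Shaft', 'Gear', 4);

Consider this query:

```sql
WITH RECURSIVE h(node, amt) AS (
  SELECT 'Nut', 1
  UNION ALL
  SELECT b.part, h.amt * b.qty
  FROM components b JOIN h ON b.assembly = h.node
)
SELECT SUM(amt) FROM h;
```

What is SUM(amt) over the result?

Base: (Nut, amt=1).
Iteration 1: components of {Nut} -> Base = 1*3 = 3, Housing = 1*1 = 1, Panel = 1*2 = 2.
Iteration 2: components of {Base,Housing,Panel} -> Bolt = 2*3 = 6, Cap = 1*1 = 1, Frame = 3*2 = 6, Shaft = 3*5 = 15.
Iteration 3: components of {Bolt,Cap,Frame,Shaft} -> Clip = 15*2 = 30, Gear = 15*4 = 60.
Iteration 4: components of {Clip,Gear} -> Gizmo = 60*3 = 180.
Iteration 5: no further components; recursion stops.
SUM(amt) = 1 + 3 + 2 + 1 + 15 + 6 + 6 + 1 + 60 + 30 + 180 = 305.

305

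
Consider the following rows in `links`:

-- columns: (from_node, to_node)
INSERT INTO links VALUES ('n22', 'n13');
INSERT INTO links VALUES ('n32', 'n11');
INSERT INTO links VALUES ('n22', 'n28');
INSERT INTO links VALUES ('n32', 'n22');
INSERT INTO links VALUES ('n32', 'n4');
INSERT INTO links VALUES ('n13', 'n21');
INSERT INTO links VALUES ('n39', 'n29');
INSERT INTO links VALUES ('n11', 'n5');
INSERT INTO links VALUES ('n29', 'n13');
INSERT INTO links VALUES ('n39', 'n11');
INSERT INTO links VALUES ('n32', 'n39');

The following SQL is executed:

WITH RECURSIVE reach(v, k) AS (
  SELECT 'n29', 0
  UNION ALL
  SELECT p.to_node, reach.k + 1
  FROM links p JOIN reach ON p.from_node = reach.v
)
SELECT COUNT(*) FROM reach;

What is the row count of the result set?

3

Base: (n29, k=0).
Iteration 1: edges from {n29} -> (n13, k=1).
Iteration 2: edges from {n13} -> (n21, k=2).
Iteration 3: no outgoing edges from {n21}; recursion stops.
Total rows emitted: 3.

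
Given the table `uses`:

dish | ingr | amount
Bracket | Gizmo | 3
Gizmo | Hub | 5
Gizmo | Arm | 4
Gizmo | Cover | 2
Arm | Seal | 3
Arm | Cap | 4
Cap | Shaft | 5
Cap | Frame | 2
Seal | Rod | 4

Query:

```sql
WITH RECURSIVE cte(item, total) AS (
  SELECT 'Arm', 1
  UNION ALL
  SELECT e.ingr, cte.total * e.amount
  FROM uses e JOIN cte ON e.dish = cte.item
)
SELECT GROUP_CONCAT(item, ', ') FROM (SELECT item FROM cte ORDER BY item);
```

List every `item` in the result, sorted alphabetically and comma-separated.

Base: (Arm, total=1).
Iteration 1: components of {Arm} -> Cap = 1*4 = 4, Seal = 1*3 = 3.
Iteration 2: components of {Cap,Seal} -> Frame = 4*2 = 8, Rod = 3*4 = 12, Shaft = 4*5 = 20.
Iteration 3: no further components; recursion stops.

Arm, Cap, Frame, Rod, Seal, Shaft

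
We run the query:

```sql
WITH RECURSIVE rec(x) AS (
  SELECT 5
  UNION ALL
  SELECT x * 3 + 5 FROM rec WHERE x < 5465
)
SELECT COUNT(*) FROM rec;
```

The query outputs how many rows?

Base: x=5.
Iteration 1: 5 < 5465 holds -> x = 5 * 3 + 5 = 20.
Iteration 2: 20 < 5465 holds -> x = 20 * 3 + 5 = 65.
Iteration 3: 65 < 5465 holds -> x = 65 * 3 + 5 = 200.
Iteration 4: 200 < 5465 holds -> x = 200 * 3 + 5 = 605.
Iteration 5: 605 < 5465 holds -> x = 605 * 3 + 5 = 1820.
Iteration 6: 1820 < 5465 holds -> x = 1820 * 3 + 5 = 5465.
Iteration 7: 5465 < 5465 fails; recursion stops.
Total rows emitted: 7.

7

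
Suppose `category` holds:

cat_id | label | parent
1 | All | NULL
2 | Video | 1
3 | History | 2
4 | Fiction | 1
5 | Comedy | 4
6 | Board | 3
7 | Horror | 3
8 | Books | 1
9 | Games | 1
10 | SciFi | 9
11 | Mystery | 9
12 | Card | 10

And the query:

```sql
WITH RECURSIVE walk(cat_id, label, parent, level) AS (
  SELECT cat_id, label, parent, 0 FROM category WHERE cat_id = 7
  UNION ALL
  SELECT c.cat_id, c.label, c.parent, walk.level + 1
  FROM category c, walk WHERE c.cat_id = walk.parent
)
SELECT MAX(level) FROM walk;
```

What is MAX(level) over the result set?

Base: cat_id=7 (Horror), parent=3, level 0.
Iteration 1: join on cat_id=3 -> History (id 3, parent=2, level 1).
Iteration 2: join on cat_id=2 -> Video (id 2, parent=1, level 2).
Iteration 3: join on cat_id=1 -> All (id 1, parent=NULL, level 3).
Iteration 4: parent is NULL; no match; recursion stops.
level values: 0, 1, 2, 3; the maximum is 3.

3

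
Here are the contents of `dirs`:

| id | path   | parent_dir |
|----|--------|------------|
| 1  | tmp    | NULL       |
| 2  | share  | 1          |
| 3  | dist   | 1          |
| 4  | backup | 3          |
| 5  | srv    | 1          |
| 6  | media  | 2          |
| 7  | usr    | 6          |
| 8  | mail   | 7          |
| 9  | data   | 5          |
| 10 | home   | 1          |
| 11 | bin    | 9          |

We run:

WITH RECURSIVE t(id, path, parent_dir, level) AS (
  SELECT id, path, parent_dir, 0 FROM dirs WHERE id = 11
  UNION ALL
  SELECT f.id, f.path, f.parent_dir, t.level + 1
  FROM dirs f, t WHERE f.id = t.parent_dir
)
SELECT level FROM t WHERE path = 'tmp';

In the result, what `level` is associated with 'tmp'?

3

Base: id=11 (bin), parent_dir=9, level 0.
Iteration 1: join on id=9 -> data (id 9, parent_dir=5, level 1).
Iteration 2: join on id=5 -> srv (id 5, parent_dir=1, level 2).
Iteration 3: join on id=1 -> tmp (id 1, parent_dir=NULL, level 3).
Iteration 4: parent_dir is NULL; no match; recursion stops.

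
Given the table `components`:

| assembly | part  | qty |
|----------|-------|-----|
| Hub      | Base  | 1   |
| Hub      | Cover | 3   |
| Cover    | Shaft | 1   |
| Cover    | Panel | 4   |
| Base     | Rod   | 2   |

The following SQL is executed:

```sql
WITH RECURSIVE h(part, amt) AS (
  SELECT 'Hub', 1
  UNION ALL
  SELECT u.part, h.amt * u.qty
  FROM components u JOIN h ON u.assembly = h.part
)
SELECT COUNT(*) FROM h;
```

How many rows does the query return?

6

Base: (Hub, amt=1).
Iteration 1: components of {Hub} -> Base = 1*1 = 1, Cover = 1*3 = 3.
Iteration 2: components of {Base,Cover} -> Panel = 3*4 = 12, Rod = 1*2 = 2, Shaft = 3*1 = 3.
Iteration 3: no further components; recursion stops.
Total rows emitted: 6.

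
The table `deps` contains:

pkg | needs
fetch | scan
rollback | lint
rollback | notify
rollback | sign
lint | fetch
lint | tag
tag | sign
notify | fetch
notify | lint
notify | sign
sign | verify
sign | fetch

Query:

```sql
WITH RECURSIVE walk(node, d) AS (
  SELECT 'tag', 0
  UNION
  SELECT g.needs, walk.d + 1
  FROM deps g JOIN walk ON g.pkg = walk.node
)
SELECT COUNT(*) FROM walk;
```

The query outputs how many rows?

Base: (tag, d=0).
Iteration 1: edges from {tag} -> (sign, d=1).
Iteration 2: edges from {sign} -> (fetch, d=2), (verify, d=2).
Iteration 3: edges from {fetch,verify} -> (scan, d=3).
Iteration 4: no outgoing edges from {scan}; recursion stops.
Total rows emitted: 5.

5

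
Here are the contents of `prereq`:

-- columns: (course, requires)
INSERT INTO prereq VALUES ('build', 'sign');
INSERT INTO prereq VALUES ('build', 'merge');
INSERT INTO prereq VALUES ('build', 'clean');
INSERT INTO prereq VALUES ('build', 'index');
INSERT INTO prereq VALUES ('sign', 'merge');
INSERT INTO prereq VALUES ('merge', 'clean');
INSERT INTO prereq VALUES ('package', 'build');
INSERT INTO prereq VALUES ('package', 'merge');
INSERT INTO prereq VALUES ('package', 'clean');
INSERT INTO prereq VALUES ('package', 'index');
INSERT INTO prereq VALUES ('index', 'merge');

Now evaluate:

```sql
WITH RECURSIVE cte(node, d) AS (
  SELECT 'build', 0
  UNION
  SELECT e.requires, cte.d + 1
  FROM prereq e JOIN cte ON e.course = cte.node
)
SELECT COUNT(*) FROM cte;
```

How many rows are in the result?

8

Base: (build, d=0).
Iteration 1: edges from {build} -> (clean, d=1), (index, d=1), (merge, d=1), (sign, d=1).
Iteration 2: edges from {clean,index,merge,sign} -> (clean, d=2), (merge, d=2). [UNION drops 1 duplicate row(s)]
Iteration 3: edges from {clean,merge} -> (clean, d=3).
Iteration 4: no outgoing edges from {clean}; recursion stops.
Total rows emitted: 8.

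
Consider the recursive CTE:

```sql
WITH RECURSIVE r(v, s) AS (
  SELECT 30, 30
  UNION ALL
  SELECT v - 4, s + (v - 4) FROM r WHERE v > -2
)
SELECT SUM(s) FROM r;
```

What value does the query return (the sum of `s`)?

Base: v=30, s=30.
Iteration 1: 30 > -2 holds -> v = 30 - 4 = 26, s = 30 + 26 = 56.
Iteration 2: 26 > -2 holds -> v = 26 - 4 = 22, s = 56 + 22 = 78.
Iteration 3: 22 > -2 holds -> v = 22 - 4 = 18, s = 78 + 18 = 96.
Iteration 4: 18 > -2 holds -> v = 18 - 4 = 14, s = 96 + 14 = 110.
Iteration 5: 14 > -2 holds -> v = 14 - 4 = 10, s = 110 + 10 = 120.
Iteration 6: 10 > -2 holds -> v = 10 - 4 = 6, s = 120 + 6 = 126.
Iteration 7: 6 > -2 holds -> v = 6 - 4 = 2, s = 126 + 2 = 128.
Iteration 8: 2 > -2 holds -> v = 2 - 4 = -2, s = 128 + -2 = 126.
Iteration 9: -2 > -2 fails; recursion stops.
SUM(s) = 30 + 56 + 78 + 96 + 110 + 120 + 126 + 128 + 126 = 870.

870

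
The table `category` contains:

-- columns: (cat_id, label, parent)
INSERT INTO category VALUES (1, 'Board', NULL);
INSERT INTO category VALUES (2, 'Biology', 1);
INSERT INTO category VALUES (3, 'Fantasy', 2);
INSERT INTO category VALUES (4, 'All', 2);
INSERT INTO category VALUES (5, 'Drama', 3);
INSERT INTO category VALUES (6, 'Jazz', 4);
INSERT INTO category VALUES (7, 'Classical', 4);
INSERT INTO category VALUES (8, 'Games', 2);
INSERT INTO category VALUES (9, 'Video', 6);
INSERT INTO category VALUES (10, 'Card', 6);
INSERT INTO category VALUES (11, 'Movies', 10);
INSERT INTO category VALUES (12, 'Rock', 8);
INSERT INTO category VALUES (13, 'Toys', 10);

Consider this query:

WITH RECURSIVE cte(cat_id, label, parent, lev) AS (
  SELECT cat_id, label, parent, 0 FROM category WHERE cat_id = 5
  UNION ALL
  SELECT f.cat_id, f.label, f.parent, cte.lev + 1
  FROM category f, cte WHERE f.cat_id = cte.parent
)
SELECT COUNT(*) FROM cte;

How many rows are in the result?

4

Base: cat_id=5 (Drama), parent=3, lev 0.
Iteration 1: join on cat_id=3 -> Fantasy (id 3, parent=2, lev 1).
Iteration 2: join on cat_id=2 -> Biology (id 2, parent=1, lev 2).
Iteration 3: join on cat_id=1 -> Board (id 1, parent=NULL, lev 3).
Iteration 4: parent is NULL; no match; recursion stops.
Total rows emitted: 4.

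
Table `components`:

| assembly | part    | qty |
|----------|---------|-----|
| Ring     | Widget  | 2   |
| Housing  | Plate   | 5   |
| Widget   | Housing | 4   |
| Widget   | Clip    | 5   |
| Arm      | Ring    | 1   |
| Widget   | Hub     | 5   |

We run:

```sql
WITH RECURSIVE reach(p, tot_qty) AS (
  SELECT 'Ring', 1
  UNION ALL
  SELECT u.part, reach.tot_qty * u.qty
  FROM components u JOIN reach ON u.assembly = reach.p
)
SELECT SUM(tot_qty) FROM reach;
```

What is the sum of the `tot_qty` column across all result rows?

Base: (Ring, tot_qty=1).
Iteration 1: components of {Ring} -> Widget = 1*2 = 2.
Iteration 2: components of {Widget} -> Clip = 2*5 = 10, Housing = 2*4 = 8, Hub = 2*5 = 10.
Iteration 3: components of {Clip,Housing,Hub} -> Plate = 8*5 = 40.
Iteration 4: no further components; recursion stops.
SUM(tot_qty) = 1 + 2 + 10 + 8 + 10 + 40 = 71.

71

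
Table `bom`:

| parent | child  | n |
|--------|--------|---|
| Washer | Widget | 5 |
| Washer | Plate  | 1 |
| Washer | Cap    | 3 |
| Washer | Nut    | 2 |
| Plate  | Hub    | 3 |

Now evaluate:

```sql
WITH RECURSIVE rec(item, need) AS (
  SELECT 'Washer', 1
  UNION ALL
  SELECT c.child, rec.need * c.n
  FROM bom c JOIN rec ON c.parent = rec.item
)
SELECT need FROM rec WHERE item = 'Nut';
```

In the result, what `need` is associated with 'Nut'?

Base: (Washer, need=1).
Iteration 1: components of {Washer} -> Cap = 1*3 = 3, Nut = 1*2 = 2, Plate = 1*1 = 1, Widget = 1*5 = 5.
Iteration 2: components of {Cap,Nut,Plate,Widget} -> Hub = 1*3 = 3.
Iteration 3: no further components; recursion stops.

2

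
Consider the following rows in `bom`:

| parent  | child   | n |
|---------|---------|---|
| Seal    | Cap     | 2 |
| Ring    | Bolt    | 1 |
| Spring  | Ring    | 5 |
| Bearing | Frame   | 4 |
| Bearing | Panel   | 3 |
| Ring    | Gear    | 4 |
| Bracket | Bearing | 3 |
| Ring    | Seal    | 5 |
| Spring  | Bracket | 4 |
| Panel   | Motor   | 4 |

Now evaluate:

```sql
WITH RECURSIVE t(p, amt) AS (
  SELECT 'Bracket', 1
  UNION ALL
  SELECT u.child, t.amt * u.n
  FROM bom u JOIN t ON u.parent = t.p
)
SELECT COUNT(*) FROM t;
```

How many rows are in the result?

5

Base: (Bracket, amt=1).
Iteration 1: components of {Bracket} -> Bearing = 1*3 = 3.
Iteration 2: components of {Bearing} -> Frame = 3*4 = 12, Panel = 3*3 = 9.
Iteration 3: components of {Frame,Panel} -> Motor = 9*4 = 36.
Iteration 4: no further components; recursion stops.
Total rows emitted: 5.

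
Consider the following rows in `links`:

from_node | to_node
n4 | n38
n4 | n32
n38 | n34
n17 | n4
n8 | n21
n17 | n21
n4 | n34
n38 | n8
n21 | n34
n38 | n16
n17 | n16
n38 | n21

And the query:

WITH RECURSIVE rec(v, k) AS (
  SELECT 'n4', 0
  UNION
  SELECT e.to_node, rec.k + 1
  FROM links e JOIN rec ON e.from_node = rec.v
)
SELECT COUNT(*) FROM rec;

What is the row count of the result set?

11

Base: (n4, k=0).
Iteration 1: edges from {n4} -> (n32, k=1), (n34, k=1), (n38, k=1).
Iteration 2: edges from {n32,n34,n38} -> (n16, k=2), (n21, k=2), (n34, k=2), (n8, k=2).
Iteration 3: edges from {n16,n21,n34,n8} -> (n21, k=3), (n34, k=3).
Iteration 4: edges from {n21,n34} -> (n34, k=4).
Iteration 5: no outgoing edges from {n34}; recursion stops.
Total rows emitted: 11.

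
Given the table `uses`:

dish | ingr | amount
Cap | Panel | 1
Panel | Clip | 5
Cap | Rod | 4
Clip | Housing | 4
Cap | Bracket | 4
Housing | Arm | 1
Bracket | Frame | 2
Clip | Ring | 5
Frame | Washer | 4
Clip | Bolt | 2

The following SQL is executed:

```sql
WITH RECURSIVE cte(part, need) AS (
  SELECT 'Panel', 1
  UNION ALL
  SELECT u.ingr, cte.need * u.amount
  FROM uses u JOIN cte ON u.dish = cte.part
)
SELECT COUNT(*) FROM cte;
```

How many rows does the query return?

6

Base: (Panel, need=1).
Iteration 1: components of {Panel} -> Clip = 1*5 = 5.
Iteration 2: components of {Clip} -> Bolt = 5*2 = 10, Housing = 5*4 = 20, Ring = 5*5 = 25.
Iteration 3: components of {Bolt,Housing,Ring} -> Arm = 20*1 = 20.
Iteration 4: no further components; recursion stops.
Total rows emitted: 6.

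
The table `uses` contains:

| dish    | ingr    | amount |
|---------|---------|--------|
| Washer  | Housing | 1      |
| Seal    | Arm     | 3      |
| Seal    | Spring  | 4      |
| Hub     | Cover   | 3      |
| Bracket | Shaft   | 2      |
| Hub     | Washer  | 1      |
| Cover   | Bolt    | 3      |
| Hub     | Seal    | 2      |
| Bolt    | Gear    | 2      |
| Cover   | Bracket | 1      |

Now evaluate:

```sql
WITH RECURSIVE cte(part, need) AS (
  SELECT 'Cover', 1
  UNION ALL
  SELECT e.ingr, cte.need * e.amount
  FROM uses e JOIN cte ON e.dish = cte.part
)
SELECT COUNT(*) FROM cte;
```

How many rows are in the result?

5

Base: (Cover, need=1).
Iteration 1: components of {Cover} -> Bolt = 1*3 = 3, Bracket = 1*1 = 1.
Iteration 2: components of {Bolt,Bracket} -> Gear = 3*2 = 6, Shaft = 1*2 = 2.
Iteration 3: no further components; recursion stops.
Total rows emitted: 5.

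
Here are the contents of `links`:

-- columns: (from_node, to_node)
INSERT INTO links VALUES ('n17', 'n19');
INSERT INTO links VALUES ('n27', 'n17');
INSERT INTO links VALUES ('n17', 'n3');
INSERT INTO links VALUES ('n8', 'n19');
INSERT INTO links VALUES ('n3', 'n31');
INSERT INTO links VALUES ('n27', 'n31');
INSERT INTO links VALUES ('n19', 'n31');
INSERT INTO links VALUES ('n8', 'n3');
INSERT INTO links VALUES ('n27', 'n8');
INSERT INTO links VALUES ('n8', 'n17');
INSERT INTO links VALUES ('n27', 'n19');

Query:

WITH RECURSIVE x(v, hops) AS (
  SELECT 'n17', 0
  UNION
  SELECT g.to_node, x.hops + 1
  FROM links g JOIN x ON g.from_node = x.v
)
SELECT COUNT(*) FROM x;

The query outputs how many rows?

4

Base: (n17, hops=0).
Iteration 1: edges from {n17} -> (n19, hops=1), (n3, hops=1).
Iteration 2: edges from {n19,n3} -> (n31, hops=2). [UNION drops 1 duplicate row(s)]
Iteration 3: no outgoing edges from {n31}; recursion stops.
Total rows emitted: 4.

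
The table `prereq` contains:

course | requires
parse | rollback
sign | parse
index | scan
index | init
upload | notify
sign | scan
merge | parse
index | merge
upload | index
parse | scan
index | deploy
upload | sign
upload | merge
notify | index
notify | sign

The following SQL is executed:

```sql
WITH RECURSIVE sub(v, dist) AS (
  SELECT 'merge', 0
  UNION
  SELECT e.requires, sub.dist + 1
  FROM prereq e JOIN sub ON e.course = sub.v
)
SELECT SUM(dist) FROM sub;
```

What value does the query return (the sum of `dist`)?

5

Base: (merge, dist=0).
Iteration 1: edges from {merge} -> (parse, dist=1).
Iteration 2: edges from {parse} -> (rollback, dist=2), (scan, dist=2).
Iteration 3: no outgoing edges from {rollback,scan}; recursion stops.
SUM(dist) = 0 + 1 + 2 + 2 = 5.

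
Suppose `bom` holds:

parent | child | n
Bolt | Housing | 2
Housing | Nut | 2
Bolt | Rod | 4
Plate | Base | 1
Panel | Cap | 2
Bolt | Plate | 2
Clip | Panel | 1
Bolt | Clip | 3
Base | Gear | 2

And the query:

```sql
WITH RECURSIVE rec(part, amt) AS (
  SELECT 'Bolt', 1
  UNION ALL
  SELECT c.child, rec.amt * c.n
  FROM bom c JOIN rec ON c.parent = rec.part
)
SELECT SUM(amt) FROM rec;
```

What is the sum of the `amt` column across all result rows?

31

Base: (Bolt, amt=1).
Iteration 1: components of {Bolt} -> Clip = 1*3 = 3, Housing = 1*2 = 2, Plate = 1*2 = 2, Rod = 1*4 = 4.
Iteration 2: components of {Clip,Housing,Plate,Rod} -> Base = 2*1 = 2, Nut = 2*2 = 4, Panel = 3*1 = 3.
Iteration 3: components of {Base,Nut,Panel} -> Cap = 3*2 = 6, Gear = 2*2 = 4.
Iteration 4: no further components; recursion stops.
SUM(amt) = 1 + 2 + 2 + 3 + 4 + 4 + 2 + 3 + 4 + 6 = 31.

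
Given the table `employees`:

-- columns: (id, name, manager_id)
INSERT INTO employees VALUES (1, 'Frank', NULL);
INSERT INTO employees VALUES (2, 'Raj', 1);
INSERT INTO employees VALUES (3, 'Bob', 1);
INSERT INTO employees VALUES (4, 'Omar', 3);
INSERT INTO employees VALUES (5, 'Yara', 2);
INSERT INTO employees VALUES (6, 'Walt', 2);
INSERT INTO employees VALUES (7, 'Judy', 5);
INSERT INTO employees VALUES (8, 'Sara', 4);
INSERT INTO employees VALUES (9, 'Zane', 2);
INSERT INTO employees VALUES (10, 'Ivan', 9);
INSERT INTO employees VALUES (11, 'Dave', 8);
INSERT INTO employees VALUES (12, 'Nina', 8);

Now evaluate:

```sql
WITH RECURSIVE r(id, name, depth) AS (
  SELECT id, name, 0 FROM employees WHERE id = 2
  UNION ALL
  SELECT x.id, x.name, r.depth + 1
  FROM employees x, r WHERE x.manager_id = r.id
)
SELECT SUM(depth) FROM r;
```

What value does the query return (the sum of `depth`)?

7

Base: id=2 (Raj) at depth 0.
Iteration 1: rows with manager_id in {2} -> Yara (id 5, depth 1), Walt (id 6, depth 1), Zane (id 9, depth 1).
Iteration 2: rows with manager_id in {5,6,9} -> Judy (id 7, depth 2), Ivan (id 10, depth 2).
Iteration 3: no rows with manager_id in {7,10}; recursion stops.
SUM(depth) = 0 + 1 + 1 + 1 + 2 + 2 = 7.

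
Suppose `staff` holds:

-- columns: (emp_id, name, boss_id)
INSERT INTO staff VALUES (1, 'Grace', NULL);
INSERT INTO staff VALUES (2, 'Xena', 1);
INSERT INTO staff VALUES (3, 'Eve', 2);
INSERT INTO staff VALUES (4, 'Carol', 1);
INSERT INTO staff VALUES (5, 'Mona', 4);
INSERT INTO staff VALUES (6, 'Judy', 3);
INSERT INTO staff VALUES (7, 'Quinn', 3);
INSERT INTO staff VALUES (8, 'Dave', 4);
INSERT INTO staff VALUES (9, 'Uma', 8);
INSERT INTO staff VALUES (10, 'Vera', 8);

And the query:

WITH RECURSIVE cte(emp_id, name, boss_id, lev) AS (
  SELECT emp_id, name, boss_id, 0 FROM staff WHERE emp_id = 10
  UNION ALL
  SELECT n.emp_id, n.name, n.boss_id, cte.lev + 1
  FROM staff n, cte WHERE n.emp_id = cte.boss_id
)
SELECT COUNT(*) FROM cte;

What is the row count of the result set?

4

Base: emp_id=10 (Vera), boss_id=8, lev 0.
Iteration 1: join on emp_id=8 -> Dave (id 8, boss_id=4, lev 1).
Iteration 2: join on emp_id=4 -> Carol (id 4, boss_id=1, lev 2).
Iteration 3: join on emp_id=1 -> Grace (id 1, boss_id=NULL, lev 3).
Iteration 4: boss_id is NULL; no match; recursion stops.
Total rows emitted: 4.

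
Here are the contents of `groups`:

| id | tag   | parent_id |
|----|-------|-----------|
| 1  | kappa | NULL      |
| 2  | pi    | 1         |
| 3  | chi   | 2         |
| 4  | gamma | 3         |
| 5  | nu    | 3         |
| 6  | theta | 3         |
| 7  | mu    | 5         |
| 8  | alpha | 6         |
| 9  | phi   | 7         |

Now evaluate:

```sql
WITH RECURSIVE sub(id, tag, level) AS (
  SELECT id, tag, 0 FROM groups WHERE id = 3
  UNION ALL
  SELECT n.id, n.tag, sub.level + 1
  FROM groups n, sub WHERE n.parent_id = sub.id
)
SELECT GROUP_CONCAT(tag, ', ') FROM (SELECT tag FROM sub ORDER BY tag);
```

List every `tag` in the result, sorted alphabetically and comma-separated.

Base: id=3 (chi) at level 0.
Iteration 1: rows with parent_id in {3} -> gamma (id 4, level 1), nu (id 5, level 1), theta (id 6, level 1).
Iteration 2: rows with parent_id in {4,5,6} -> mu (id 7, level 2), alpha (id 8, level 2).
Iteration 3: rows with parent_id in {7,8} -> phi (id 9, level 3).
Iteration 4: no rows with parent_id in {9}; recursion stops.

alpha, chi, gamma, mu, nu, phi, theta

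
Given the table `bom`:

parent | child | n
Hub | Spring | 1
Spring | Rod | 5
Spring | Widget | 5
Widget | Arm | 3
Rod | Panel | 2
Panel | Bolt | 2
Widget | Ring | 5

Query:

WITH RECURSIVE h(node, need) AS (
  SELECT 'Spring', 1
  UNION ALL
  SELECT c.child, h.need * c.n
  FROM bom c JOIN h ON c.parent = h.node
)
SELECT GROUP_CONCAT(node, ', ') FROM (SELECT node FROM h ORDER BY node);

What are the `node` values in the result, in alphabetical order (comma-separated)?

Arm, Bolt, Panel, Ring, Rod, Spring, Widget

Base: (Spring, need=1).
Iteration 1: components of {Spring} -> Rod = 1*5 = 5, Widget = 1*5 = 5.
Iteration 2: components of {Rod,Widget} -> Arm = 5*3 = 15, Panel = 5*2 = 10, Ring = 5*5 = 25.
Iteration 3: components of {Arm,Panel,Ring} -> Bolt = 10*2 = 20.
Iteration 4: no further components; recursion stops.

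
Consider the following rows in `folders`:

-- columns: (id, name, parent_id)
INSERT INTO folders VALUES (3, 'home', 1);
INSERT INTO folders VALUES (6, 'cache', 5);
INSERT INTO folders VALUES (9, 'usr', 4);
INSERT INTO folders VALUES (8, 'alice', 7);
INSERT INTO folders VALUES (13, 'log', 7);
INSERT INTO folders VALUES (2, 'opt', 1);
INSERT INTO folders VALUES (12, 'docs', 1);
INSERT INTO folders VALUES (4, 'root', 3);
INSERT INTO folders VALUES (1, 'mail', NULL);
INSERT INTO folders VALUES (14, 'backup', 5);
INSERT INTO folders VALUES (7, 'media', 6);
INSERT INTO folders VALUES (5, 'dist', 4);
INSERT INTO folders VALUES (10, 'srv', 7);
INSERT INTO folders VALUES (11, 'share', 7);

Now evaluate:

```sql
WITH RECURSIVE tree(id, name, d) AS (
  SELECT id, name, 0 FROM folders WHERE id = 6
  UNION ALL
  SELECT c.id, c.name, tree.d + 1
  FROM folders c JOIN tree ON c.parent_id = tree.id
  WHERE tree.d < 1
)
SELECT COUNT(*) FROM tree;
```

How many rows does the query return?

Base: id=6 (cache) at d 0.
Iteration 1: rows with parent_id in {6} -> media (id 7, d 1).
Iteration 2: d < 1 fails for all current rows; recursion stops.
Total rows emitted: 2.

2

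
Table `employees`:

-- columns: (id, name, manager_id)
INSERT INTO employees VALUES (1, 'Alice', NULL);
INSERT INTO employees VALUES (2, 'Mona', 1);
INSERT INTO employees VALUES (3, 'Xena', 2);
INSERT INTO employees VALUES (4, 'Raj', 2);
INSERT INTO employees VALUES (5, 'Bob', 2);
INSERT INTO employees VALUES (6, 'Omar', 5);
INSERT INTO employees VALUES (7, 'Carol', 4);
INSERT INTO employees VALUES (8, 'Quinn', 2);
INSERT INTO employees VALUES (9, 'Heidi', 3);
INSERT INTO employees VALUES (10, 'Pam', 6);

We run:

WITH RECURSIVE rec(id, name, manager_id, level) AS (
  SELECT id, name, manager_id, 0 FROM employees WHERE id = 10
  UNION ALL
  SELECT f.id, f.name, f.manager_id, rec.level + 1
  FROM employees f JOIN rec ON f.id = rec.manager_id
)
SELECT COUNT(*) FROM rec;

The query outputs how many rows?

5

Base: id=10 (Pam), manager_id=6, level 0.
Iteration 1: join on id=6 -> Omar (id 6, manager_id=5, level 1).
Iteration 2: join on id=5 -> Bob (id 5, manager_id=2, level 2).
Iteration 3: join on id=2 -> Mona (id 2, manager_id=1, level 3).
Iteration 4: join on id=1 -> Alice (id 1, manager_id=NULL, level 4).
Iteration 5: manager_id is NULL; no match; recursion stops.
Total rows emitted: 5.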